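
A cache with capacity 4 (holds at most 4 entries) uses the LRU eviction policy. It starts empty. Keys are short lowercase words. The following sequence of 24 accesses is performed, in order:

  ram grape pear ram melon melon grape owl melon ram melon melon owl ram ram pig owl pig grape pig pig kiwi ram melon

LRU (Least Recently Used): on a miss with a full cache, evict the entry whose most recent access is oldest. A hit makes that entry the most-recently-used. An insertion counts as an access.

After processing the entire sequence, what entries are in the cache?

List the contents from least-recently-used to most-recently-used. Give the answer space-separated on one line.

LRU simulation (capacity=4):
  1. access ram: MISS. Cache (LRU->MRU): [ram]
  2. access grape: MISS. Cache (LRU->MRU): [ram grape]
  3. access pear: MISS. Cache (LRU->MRU): [ram grape pear]
  4. access ram: HIT. Cache (LRU->MRU): [grape pear ram]
  5. access melon: MISS. Cache (LRU->MRU): [grape pear ram melon]
  6. access melon: HIT. Cache (LRU->MRU): [grape pear ram melon]
  7. access grape: HIT. Cache (LRU->MRU): [pear ram melon grape]
  8. access owl: MISS, evict pear. Cache (LRU->MRU): [ram melon grape owl]
  9. access melon: HIT. Cache (LRU->MRU): [ram grape owl melon]
  10. access ram: HIT. Cache (LRU->MRU): [grape owl melon ram]
  11. access melon: HIT. Cache (LRU->MRU): [grape owl ram melon]
  12. access melon: HIT. Cache (LRU->MRU): [grape owl ram melon]
  13. access owl: HIT. Cache (LRU->MRU): [grape ram melon owl]
  14. access ram: HIT. Cache (LRU->MRU): [grape melon owl ram]
  15. access ram: HIT. Cache (LRU->MRU): [grape melon owl ram]
  16. access pig: MISS, evict grape. Cache (LRU->MRU): [melon owl ram pig]
  17. access owl: HIT. Cache (LRU->MRU): [melon ram pig owl]
  18. access pig: HIT. Cache (LRU->MRU): [melon ram owl pig]
  19. access grape: MISS, evict melon. Cache (LRU->MRU): [ram owl pig grape]
  20. access pig: HIT. Cache (LRU->MRU): [ram owl grape pig]
  21. access pig: HIT. Cache (LRU->MRU): [ram owl grape pig]
  22. access kiwi: MISS, evict ram. Cache (LRU->MRU): [owl grape pig kiwi]
  23. access ram: MISS, evict owl. Cache (LRU->MRU): [grape pig kiwi ram]
  24. access melon: MISS, evict grape. Cache (LRU->MRU): [pig kiwi ram melon]
Total: 14 hits, 10 misses, 6 evictions

Answer: pig kiwi ram melon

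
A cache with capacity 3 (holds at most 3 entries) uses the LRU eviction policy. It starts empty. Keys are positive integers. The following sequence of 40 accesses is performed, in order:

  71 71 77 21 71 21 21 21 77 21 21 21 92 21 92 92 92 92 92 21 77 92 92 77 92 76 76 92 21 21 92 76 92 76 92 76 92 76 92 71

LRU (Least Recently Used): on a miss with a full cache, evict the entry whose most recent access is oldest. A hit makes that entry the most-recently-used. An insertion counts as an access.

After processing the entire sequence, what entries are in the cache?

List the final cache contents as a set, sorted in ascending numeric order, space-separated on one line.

Answer: 71 76 92

Derivation:
LRU simulation (capacity=3):
  1. access 71: MISS. Cache (LRU->MRU): [71]
  2. access 71: HIT. Cache (LRU->MRU): [71]
  3. access 77: MISS. Cache (LRU->MRU): [71 77]
  4. access 21: MISS. Cache (LRU->MRU): [71 77 21]
  5. access 71: HIT. Cache (LRU->MRU): [77 21 71]
  6. access 21: HIT. Cache (LRU->MRU): [77 71 21]
  7. access 21: HIT. Cache (LRU->MRU): [77 71 21]
  8. access 21: HIT. Cache (LRU->MRU): [77 71 21]
  9. access 77: HIT. Cache (LRU->MRU): [71 21 77]
  10. access 21: HIT. Cache (LRU->MRU): [71 77 21]
  11. access 21: HIT. Cache (LRU->MRU): [71 77 21]
  12. access 21: HIT. Cache (LRU->MRU): [71 77 21]
  13. access 92: MISS, evict 71. Cache (LRU->MRU): [77 21 92]
  14. access 21: HIT. Cache (LRU->MRU): [77 92 21]
  15. access 92: HIT. Cache (LRU->MRU): [77 21 92]
  16. access 92: HIT. Cache (LRU->MRU): [77 21 92]
  17. access 92: HIT. Cache (LRU->MRU): [77 21 92]
  18. access 92: HIT. Cache (LRU->MRU): [77 21 92]
  19. access 92: HIT. Cache (LRU->MRU): [77 21 92]
  20. access 21: HIT. Cache (LRU->MRU): [77 92 21]
  21. access 77: HIT. Cache (LRU->MRU): [92 21 77]
  22. access 92: HIT. Cache (LRU->MRU): [21 77 92]
  23. access 92: HIT. Cache (LRU->MRU): [21 77 92]
  24. access 77: HIT. Cache (LRU->MRU): [21 92 77]
  25. access 92: HIT. Cache (LRU->MRU): [21 77 92]
  26. access 76: MISS, evict 21. Cache (LRU->MRU): [77 92 76]
  27. access 76: HIT. Cache (LRU->MRU): [77 92 76]
  28. access 92: HIT. Cache (LRU->MRU): [77 76 92]
  29. access 21: MISS, evict 77. Cache (LRU->MRU): [76 92 21]
  30. access 21: HIT. Cache (LRU->MRU): [76 92 21]
  31. access 92: HIT. Cache (LRU->MRU): [76 21 92]
  32. access 76: HIT. Cache (LRU->MRU): [21 92 76]
  33. access 92: HIT. Cache (LRU->MRU): [21 76 92]
  34. access 76: HIT. Cache (LRU->MRU): [21 92 76]
  35. access 92: HIT. Cache (LRU->MRU): [21 76 92]
  36. access 76: HIT. Cache (LRU->MRU): [21 92 76]
  37. access 92: HIT. Cache (LRU->MRU): [21 76 92]
  38. access 76: HIT. Cache (LRU->MRU): [21 92 76]
  39. access 92: HIT. Cache (LRU->MRU): [21 76 92]
  40. access 71: MISS, evict 21. Cache (LRU->MRU): [76 92 71]
Total: 33 hits, 7 misses, 4 evictions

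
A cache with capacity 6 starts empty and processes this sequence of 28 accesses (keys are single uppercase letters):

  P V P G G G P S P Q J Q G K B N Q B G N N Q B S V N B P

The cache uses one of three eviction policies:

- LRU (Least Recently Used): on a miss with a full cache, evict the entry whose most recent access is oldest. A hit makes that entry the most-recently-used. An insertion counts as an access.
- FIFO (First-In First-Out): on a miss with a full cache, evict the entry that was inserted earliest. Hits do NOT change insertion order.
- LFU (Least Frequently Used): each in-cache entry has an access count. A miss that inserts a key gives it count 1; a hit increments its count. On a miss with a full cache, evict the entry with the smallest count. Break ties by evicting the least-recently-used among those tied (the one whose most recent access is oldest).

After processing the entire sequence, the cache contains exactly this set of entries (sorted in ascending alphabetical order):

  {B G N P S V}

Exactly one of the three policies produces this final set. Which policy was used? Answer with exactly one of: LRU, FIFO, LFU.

Simulating under each policy and comparing final sets:
  LRU: final set = {B N P Q S V} -> differs
  FIFO: final set = {B G N P S V} -> MATCHES target
  LFU: final set = {B G N P Q V} -> differs
Only FIFO produces the target set.

Answer: FIFO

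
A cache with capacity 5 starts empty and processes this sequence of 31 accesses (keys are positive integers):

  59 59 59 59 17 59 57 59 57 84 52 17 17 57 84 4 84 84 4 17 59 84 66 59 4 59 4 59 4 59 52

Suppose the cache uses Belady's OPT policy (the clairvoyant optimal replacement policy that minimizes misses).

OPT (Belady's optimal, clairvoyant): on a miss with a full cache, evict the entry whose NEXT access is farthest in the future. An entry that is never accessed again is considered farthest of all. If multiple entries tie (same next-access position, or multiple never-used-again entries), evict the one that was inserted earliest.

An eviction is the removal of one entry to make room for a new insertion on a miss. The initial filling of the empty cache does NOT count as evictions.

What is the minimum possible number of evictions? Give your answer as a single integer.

Answer: 2

Derivation:
OPT (Belady) simulation (capacity=5):
  1. access 59: MISS. Cache: [59]
  2. access 59: HIT. Next use of 59: step 3. Cache: [59]
  3. access 59: HIT. Next use of 59: step 4. Cache: [59]
  4. access 59: HIT. Next use of 59: step 6. Cache: [59]
  5. access 17: MISS. Cache: [59 17]
  6. access 59: HIT. Next use of 59: step 8. Cache: [59 17]
  7. access 57: MISS. Cache: [59 17 57]
  8. access 59: HIT. Next use of 59: step 21. Cache: [59 17 57]
  9. access 57: HIT. Next use of 57: step 14. Cache: [59 17 57]
  10. access 84: MISS. Cache: [59 17 57 84]
  11. access 52: MISS. Cache: [59 17 57 84 52]
  12. access 17: HIT. Next use of 17: step 13. Cache: [59 17 57 84 52]
  13. access 17: HIT. Next use of 17: step 20. Cache: [59 17 57 84 52]
  14. access 57: HIT. Next use of 57: never. Cache: [59 17 57 84 52]
  15. access 84: HIT. Next use of 84: step 17. Cache: [59 17 57 84 52]
  16. access 4: MISS, evict 57 (next use: never). Cache: [59 17 84 52 4]
  17. access 84: HIT. Next use of 84: step 18. Cache: [59 17 84 52 4]
  18. access 84: HIT. Next use of 84: step 22. Cache: [59 17 84 52 4]
  19. access 4: HIT. Next use of 4: step 25. Cache: [59 17 84 52 4]
  20. access 17: HIT. Next use of 17: never. Cache: [59 17 84 52 4]
  21. access 59: HIT. Next use of 59: step 24. Cache: [59 17 84 52 4]
  22. access 84: HIT. Next use of 84: never. Cache: [59 17 84 52 4]
  23. access 66: MISS, evict 17 (next use: never). Cache: [59 84 52 4 66]
  24. access 59: HIT. Next use of 59: step 26. Cache: [59 84 52 4 66]
  25. access 4: HIT. Next use of 4: step 27. Cache: [59 84 52 4 66]
  26. access 59: HIT. Next use of 59: step 28. Cache: [59 84 52 4 66]
  27. access 4: HIT. Next use of 4: step 29. Cache: [59 84 52 4 66]
  28. access 59: HIT. Next use of 59: step 30. Cache: [59 84 52 4 66]
  29. access 4: HIT. Next use of 4: never. Cache: [59 84 52 4 66]
  30. access 59: HIT. Next use of 59: never. Cache: [59 84 52 4 66]
  31. access 52: HIT. Next use of 52: never. Cache: [59 84 52 4 66]
Total: 24 hits, 7 misses, 2 evictions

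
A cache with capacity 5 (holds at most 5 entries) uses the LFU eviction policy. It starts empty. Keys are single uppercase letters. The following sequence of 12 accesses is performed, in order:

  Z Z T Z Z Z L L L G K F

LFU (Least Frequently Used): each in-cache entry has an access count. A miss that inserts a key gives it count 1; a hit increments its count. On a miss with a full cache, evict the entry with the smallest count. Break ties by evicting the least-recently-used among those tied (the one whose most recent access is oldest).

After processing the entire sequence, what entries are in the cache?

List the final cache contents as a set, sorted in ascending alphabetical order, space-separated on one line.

LFU simulation (capacity=5):
  1. access Z: MISS. Cache: [Z(c=1)]
  2. access Z: HIT, count now 2. Cache: [Z(c=2)]
  3. access T: MISS. Cache: [T(c=1) Z(c=2)]
  4. access Z: HIT, count now 3. Cache: [T(c=1) Z(c=3)]
  5. access Z: HIT, count now 4. Cache: [T(c=1) Z(c=4)]
  6. access Z: HIT, count now 5. Cache: [T(c=1) Z(c=5)]
  7. access L: MISS. Cache: [T(c=1) L(c=1) Z(c=5)]
  8. access L: HIT, count now 2. Cache: [T(c=1) L(c=2) Z(c=5)]
  9. access L: HIT, count now 3. Cache: [T(c=1) L(c=3) Z(c=5)]
  10. access G: MISS. Cache: [T(c=1) G(c=1) L(c=3) Z(c=5)]
  11. access K: MISS. Cache: [T(c=1) G(c=1) K(c=1) L(c=3) Z(c=5)]
  12. access F: MISS, evict T(c=1). Cache: [G(c=1) K(c=1) F(c=1) L(c=3) Z(c=5)]
Total: 6 hits, 6 misses, 1 evictions

Answer: F G K L Z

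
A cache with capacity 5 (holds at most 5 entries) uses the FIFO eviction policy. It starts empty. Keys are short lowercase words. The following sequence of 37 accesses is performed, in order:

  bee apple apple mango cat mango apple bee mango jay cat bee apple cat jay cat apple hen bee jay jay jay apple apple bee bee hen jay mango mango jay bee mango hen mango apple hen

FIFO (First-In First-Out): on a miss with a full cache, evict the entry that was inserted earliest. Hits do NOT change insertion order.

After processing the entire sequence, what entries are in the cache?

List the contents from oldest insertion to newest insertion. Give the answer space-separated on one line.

FIFO simulation (capacity=5):
  1. access bee: MISS. Cache (old->new): [bee]
  2. access apple: MISS. Cache (old->new): [bee apple]
  3. access apple: HIT. Cache (old->new): [bee apple]
  4. access mango: MISS. Cache (old->new): [bee apple mango]
  5. access cat: MISS. Cache (old->new): [bee apple mango cat]
  6. access mango: HIT. Cache (old->new): [bee apple mango cat]
  7. access apple: HIT. Cache (old->new): [bee apple mango cat]
  8. access bee: HIT. Cache (old->new): [bee apple mango cat]
  9. access mango: HIT. Cache (old->new): [bee apple mango cat]
  10. access jay: MISS. Cache (old->new): [bee apple mango cat jay]
  11. access cat: HIT. Cache (old->new): [bee apple mango cat jay]
  12. access bee: HIT. Cache (old->new): [bee apple mango cat jay]
  13. access apple: HIT. Cache (old->new): [bee apple mango cat jay]
  14. access cat: HIT. Cache (old->new): [bee apple mango cat jay]
  15. access jay: HIT. Cache (old->new): [bee apple mango cat jay]
  16. access cat: HIT. Cache (old->new): [bee apple mango cat jay]
  17. access apple: HIT. Cache (old->new): [bee apple mango cat jay]
  18. access hen: MISS, evict bee. Cache (old->new): [apple mango cat jay hen]
  19. access bee: MISS, evict apple. Cache (old->new): [mango cat jay hen bee]
  20. access jay: HIT. Cache (old->new): [mango cat jay hen bee]
  21. access jay: HIT. Cache (old->new): [mango cat jay hen bee]
  22. access jay: HIT. Cache (old->new): [mango cat jay hen bee]
  23. access apple: MISS, evict mango. Cache (old->new): [cat jay hen bee apple]
  24. access apple: HIT. Cache (old->new): [cat jay hen bee apple]
  25. access bee: HIT. Cache (old->new): [cat jay hen bee apple]
  26. access bee: HIT. Cache (old->new): [cat jay hen bee apple]
  27. access hen: HIT. Cache (old->new): [cat jay hen bee apple]
  28. access jay: HIT. Cache (old->new): [cat jay hen bee apple]
  29. access mango: MISS, evict cat. Cache (old->new): [jay hen bee apple mango]
  30. access mango: HIT. Cache (old->new): [jay hen bee apple mango]
  31. access jay: HIT. Cache (old->new): [jay hen bee apple mango]
  32. access bee: HIT. Cache (old->new): [jay hen bee apple mango]
  33. access mango: HIT. Cache (old->new): [jay hen bee apple mango]
  34. access hen: HIT. Cache (old->new): [jay hen bee apple mango]
  35. access mango: HIT. Cache (old->new): [jay hen bee apple mango]
  36. access apple: HIT. Cache (old->new): [jay hen bee apple mango]
  37. access hen: HIT. Cache (old->new): [jay hen bee apple mango]
Total: 28 hits, 9 misses, 4 evictions

Answer: jay hen bee apple mango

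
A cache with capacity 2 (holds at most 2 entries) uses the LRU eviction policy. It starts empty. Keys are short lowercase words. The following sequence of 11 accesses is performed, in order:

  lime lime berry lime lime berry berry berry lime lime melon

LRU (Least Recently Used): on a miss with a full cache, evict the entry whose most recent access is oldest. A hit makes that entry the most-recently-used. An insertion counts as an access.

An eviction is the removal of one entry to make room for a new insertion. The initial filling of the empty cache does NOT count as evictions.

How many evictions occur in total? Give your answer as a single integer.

LRU simulation (capacity=2):
  1. access lime: MISS. Cache (LRU->MRU): [lime]
  2. access lime: HIT. Cache (LRU->MRU): [lime]
  3. access berry: MISS. Cache (LRU->MRU): [lime berry]
  4. access lime: HIT. Cache (LRU->MRU): [berry lime]
  5. access lime: HIT. Cache (LRU->MRU): [berry lime]
  6. access berry: HIT. Cache (LRU->MRU): [lime berry]
  7. access berry: HIT. Cache (LRU->MRU): [lime berry]
  8. access berry: HIT. Cache (LRU->MRU): [lime berry]
  9. access lime: HIT. Cache (LRU->MRU): [berry lime]
  10. access lime: HIT. Cache (LRU->MRU): [berry lime]
  11. access melon: MISS, evict berry. Cache (LRU->MRU): [lime melon]
Total: 8 hits, 3 misses, 1 evictions

Answer: 1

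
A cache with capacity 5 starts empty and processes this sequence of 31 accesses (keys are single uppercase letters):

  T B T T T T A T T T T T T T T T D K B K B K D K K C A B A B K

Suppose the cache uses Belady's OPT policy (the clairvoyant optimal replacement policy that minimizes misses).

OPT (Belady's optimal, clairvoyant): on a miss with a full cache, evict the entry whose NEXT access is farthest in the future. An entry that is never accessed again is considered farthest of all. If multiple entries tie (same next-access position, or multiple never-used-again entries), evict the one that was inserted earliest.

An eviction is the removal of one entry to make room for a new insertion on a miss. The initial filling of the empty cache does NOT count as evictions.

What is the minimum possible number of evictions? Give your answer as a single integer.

OPT (Belady) simulation (capacity=5):
  1. access T: MISS. Cache: [T]
  2. access B: MISS. Cache: [T B]
  3. access T: HIT. Next use of T: step 4. Cache: [T B]
  4. access T: HIT. Next use of T: step 5. Cache: [T B]
  5. access T: HIT. Next use of T: step 6. Cache: [T B]
  6. access T: HIT. Next use of T: step 8. Cache: [T B]
  7. access A: MISS. Cache: [T B A]
  8. access T: HIT. Next use of T: step 9. Cache: [T B A]
  9. access T: HIT. Next use of T: step 10. Cache: [T B A]
  10. access T: HIT. Next use of T: step 11. Cache: [T B A]
  11. access T: HIT. Next use of T: step 12. Cache: [T B A]
  12. access T: HIT. Next use of T: step 13. Cache: [T B A]
  13. access T: HIT. Next use of T: step 14. Cache: [T B A]
  14. access T: HIT. Next use of T: step 15. Cache: [T B A]
  15. access T: HIT. Next use of T: step 16. Cache: [T B A]
  16. access T: HIT. Next use of T: never. Cache: [T B A]
  17. access D: MISS. Cache: [T B A D]
  18. access K: MISS. Cache: [T B A D K]
  19. access B: HIT. Next use of B: step 21. Cache: [T B A D K]
  20. access K: HIT. Next use of K: step 22. Cache: [T B A D K]
  21. access B: HIT. Next use of B: step 28. Cache: [T B A D K]
  22. access K: HIT. Next use of K: step 24. Cache: [T B A D K]
  23. access D: HIT. Next use of D: never. Cache: [T B A D K]
  24. access K: HIT. Next use of K: step 25. Cache: [T B A D K]
  25. access K: HIT. Next use of K: step 31. Cache: [T B A D K]
  26. access C: MISS, evict T (next use: never). Cache: [B A D K C]
  27. access A: HIT. Next use of A: step 29. Cache: [B A D K C]
  28. access B: HIT. Next use of B: step 30. Cache: [B A D K C]
  29. access A: HIT. Next use of A: never. Cache: [B A D K C]
  30. access B: HIT. Next use of B: never. Cache: [B A D K C]
  31. access K: HIT. Next use of K: never. Cache: [B A D K C]
Total: 25 hits, 6 misses, 1 evictions

Answer: 1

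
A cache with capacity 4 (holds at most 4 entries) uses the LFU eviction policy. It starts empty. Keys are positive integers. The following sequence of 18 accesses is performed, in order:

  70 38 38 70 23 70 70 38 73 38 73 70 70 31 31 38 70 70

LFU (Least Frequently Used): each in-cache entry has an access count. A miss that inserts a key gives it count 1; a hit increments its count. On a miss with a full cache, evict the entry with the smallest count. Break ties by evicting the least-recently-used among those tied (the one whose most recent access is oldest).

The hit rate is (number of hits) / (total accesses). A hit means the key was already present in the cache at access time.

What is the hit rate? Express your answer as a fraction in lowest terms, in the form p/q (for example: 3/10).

Answer: 13/18

Derivation:
LFU simulation (capacity=4):
  1. access 70: MISS. Cache: [70(c=1)]
  2. access 38: MISS. Cache: [70(c=1) 38(c=1)]
  3. access 38: HIT, count now 2. Cache: [70(c=1) 38(c=2)]
  4. access 70: HIT, count now 2. Cache: [38(c=2) 70(c=2)]
  5. access 23: MISS. Cache: [23(c=1) 38(c=2) 70(c=2)]
  6. access 70: HIT, count now 3. Cache: [23(c=1) 38(c=2) 70(c=3)]
  7. access 70: HIT, count now 4. Cache: [23(c=1) 38(c=2) 70(c=4)]
  8. access 38: HIT, count now 3. Cache: [23(c=1) 38(c=3) 70(c=4)]
  9. access 73: MISS. Cache: [23(c=1) 73(c=1) 38(c=3) 70(c=4)]
  10. access 38: HIT, count now 4. Cache: [23(c=1) 73(c=1) 70(c=4) 38(c=4)]
  11. access 73: HIT, count now 2. Cache: [23(c=1) 73(c=2) 70(c=4) 38(c=4)]
  12. access 70: HIT, count now 5. Cache: [23(c=1) 73(c=2) 38(c=4) 70(c=5)]
  13. access 70: HIT, count now 6. Cache: [23(c=1) 73(c=2) 38(c=4) 70(c=6)]
  14. access 31: MISS, evict 23(c=1). Cache: [31(c=1) 73(c=2) 38(c=4) 70(c=6)]
  15. access 31: HIT, count now 2. Cache: [73(c=2) 31(c=2) 38(c=4) 70(c=6)]
  16. access 38: HIT, count now 5. Cache: [73(c=2) 31(c=2) 38(c=5) 70(c=6)]
  17. access 70: HIT, count now 7. Cache: [73(c=2) 31(c=2) 38(c=5) 70(c=7)]
  18. access 70: HIT, count now 8. Cache: [73(c=2) 31(c=2) 38(c=5) 70(c=8)]
Total: 13 hits, 5 misses, 1 evictions

Hit rate = 13/18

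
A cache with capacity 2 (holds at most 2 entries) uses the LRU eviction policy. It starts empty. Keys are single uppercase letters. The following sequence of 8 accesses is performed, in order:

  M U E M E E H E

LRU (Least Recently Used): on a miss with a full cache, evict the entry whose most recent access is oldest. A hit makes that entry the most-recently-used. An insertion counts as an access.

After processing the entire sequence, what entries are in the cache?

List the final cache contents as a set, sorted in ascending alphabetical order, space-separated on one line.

LRU simulation (capacity=2):
  1. access M: MISS. Cache (LRU->MRU): [M]
  2. access U: MISS. Cache (LRU->MRU): [M U]
  3. access E: MISS, evict M. Cache (LRU->MRU): [U E]
  4. access M: MISS, evict U. Cache (LRU->MRU): [E M]
  5. access E: HIT. Cache (LRU->MRU): [M E]
  6. access E: HIT. Cache (LRU->MRU): [M E]
  7. access H: MISS, evict M. Cache (LRU->MRU): [E H]
  8. access E: HIT. Cache (LRU->MRU): [H E]
Total: 3 hits, 5 misses, 3 evictions

Answer: E H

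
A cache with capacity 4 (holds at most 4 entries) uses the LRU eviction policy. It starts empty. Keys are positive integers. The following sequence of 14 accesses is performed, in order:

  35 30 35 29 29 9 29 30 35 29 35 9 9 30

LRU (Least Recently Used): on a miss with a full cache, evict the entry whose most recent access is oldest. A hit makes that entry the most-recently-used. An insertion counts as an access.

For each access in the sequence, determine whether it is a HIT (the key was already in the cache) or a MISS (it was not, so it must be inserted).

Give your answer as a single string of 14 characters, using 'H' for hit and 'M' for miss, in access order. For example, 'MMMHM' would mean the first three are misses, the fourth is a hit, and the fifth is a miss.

Answer: MMHMHMHHHHHHHH

Derivation:
LRU simulation (capacity=4):
  1. access 35: MISS. Cache (LRU->MRU): [35]
  2. access 30: MISS. Cache (LRU->MRU): [35 30]
  3. access 35: HIT. Cache (LRU->MRU): [30 35]
  4. access 29: MISS. Cache (LRU->MRU): [30 35 29]
  5. access 29: HIT. Cache (LRU->MRU): [30 35 29]
  6. access 9: MISS. Cache (LRU->MRU): [30 35 29 9]
  7. access 29: HIT. Cache (LRU->MRU): [30 35 9 29]
  8. access 30: HIT. Cache (LRU->MRU): [35 9 29 30]
  9. access 35: HIT. Cache (LRU->MRU): [9 29 30 35]
  10. access 29: HIT. Cache (LRU->MRU): [9 30 35 29]
  11. access 35: HIT. Cache (LRU->MRU): [9 30 29 35]
  12. access 9: HIT. Cache (LRU->MRU): [30 29 35 9]
  13. access 9: HIT. Cache (LRU->MRU): [30 29 35 9]
  14. access 30: HIT. Cache (LRU->MRU): [29 35 9 30]
Total: 10 hits, 4 misses, 0 evictions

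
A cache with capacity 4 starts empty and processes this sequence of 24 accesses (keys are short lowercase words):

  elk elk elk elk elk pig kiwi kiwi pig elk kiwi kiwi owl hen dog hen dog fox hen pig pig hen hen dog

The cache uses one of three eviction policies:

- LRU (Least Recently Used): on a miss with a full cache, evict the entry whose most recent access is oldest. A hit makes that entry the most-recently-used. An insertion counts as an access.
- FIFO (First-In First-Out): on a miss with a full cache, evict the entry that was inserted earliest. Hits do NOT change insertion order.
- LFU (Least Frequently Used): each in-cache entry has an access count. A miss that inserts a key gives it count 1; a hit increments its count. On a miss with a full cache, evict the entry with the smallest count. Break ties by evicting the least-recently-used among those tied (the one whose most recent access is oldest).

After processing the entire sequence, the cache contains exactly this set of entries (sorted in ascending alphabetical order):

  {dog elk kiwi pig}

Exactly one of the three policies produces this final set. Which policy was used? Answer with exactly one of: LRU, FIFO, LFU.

Simulating under each policy and comparing final sets:
  LRU: final set = {dog fox hen pig} -> differs
  FIFO: final set = {dog fox hen pig} -> differs
  LFU: final set = {dog elk kiwi pig} -> MATCHES target
Only LFU produces the target set.

Answer: LFU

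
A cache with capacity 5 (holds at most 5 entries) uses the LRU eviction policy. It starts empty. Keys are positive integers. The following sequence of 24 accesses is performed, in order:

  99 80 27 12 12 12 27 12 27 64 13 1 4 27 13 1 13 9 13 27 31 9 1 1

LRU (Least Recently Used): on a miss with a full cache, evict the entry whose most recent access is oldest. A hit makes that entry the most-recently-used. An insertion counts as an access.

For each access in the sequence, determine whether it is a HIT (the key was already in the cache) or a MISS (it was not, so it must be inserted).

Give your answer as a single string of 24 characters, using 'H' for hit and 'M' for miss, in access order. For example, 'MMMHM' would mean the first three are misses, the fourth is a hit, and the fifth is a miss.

LRU simulation (capacity=5):
  1. access 99: MISS. Cache (LRU->MRU): [99]
  2. access 80: MISS. Cache (LRU->MRU): [99 80]
  3. access 27: MISS. Cache (LRU->MRU): [99 80 27]
  4. access 12: MISS. Cache (LRU->MRU): [99 80 27 12]
  5. access 12: HIT. Cache (LRU->MRU): [99 80 27 12]
  6. access 12: HIT. Cache (LRU->MRU): [99 80 27 12]
  7. access 27: HIT. Cache (LRU->MRU): [99 80 12 27]
  8. access 12: HIT. Cache (LRU->MRU): [99 80 27 12]
  9. access 27: HIT. Cache (LRU->MRU): [99 80 12 27]
  10. access 64: MISS. Cache (LRU->MRU): [99 80 12 27 64]
  11. access 13: MISS, evict 99. Cache (LRU->MRU): [80 12 27 64 13]
  12. access 1: MISS, evict 80. Cache (LRU->MRU): [12 27 64 13 1]
  13. access 4: MISS, evict 12. Cache (LRU->MRU): [27 64 13 1 4]
  14. access 27: HIT. Cache (LRU->MRU): [64 13 1 4 27]
  15. access 13: HIT. Cache (LRU->MRU): [64 1 4 27 13]
  16. access 1: HIT. Cache (LRU->MRU): [64 4 27 13 1]
  17. access 13: HIT. Cache (LRU->MRU): [64 4 27 1 13]
  18. access 9: MISS, evict 64. Cache (LRU->MRU): [4 27 1 13 9]
  19. access 13: HIT. Cache (LRU->MRU): [4 27 1 9 13]
  20. access 27: HIT. Cache (LRU->MRU): [4 1 9 13 27]
  21. access 31: MISS, evict 4. Cache (LRU->MRU): [1 9 13 27 31]
  22. access 9: HIT. Cache (LRU->MRU): [1 13 27 31 9]
  23. access 1: HIT. Cache (LRU->MRU): [13 27 31 9 1]
  24. access 1: HIT. Cache (LRU->MRU): [13 27 31 9 1]
Total: 14 hits, 10 misses, 5 evictions

Answer: MMMMHHHHHMMMMHHHHMHHMHHH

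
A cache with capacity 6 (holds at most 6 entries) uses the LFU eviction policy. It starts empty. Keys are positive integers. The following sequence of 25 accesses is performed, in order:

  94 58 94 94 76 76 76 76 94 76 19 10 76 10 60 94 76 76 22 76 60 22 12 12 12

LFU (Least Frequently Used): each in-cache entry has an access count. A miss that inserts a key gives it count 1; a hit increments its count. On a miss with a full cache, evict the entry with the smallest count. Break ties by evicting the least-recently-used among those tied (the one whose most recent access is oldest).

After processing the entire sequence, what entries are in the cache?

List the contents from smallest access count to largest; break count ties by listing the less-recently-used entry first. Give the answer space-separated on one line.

LFU simulation (capacity=6):
  1. access 94: MISS. Cache: [94(c=1)]
  2. access 58: MISS. Cache: [94(c=1) 58(c=1)]
  3. access 94: HIT, count now 2. Cache: [58(c=1) 94(c=2)]
  4. access 94: HIT, count now 3. Cache: [58(c=1) 94(c=3)]
  5. access 76: MISS. Cache: [58(c=1) 76(c=1) 94(c=3)]
  6. access 76: HIT, count now 2. Cache: [58(c=1) 76(c=2) 94(c=3)]
  7. access 76: HIT, count now 3. Cache: [58(c=1) 94(c=3) 76(c=3)]
  8. access 76: HIT, count now 4. Cache: [58(c=1) 94(c=3) 76(c=4)]
  9. access 94: HIT, count now 4. Cache: [58(c=1) 76(c=4) 94(c=4)]
  10. access 76: HIT, count now 5. Cache: [58(c=1) 94(c=4) 76(c=5)]
  11. access 19: MISS. Cache: [58(c=1) 19(c=1) 94(c=4) 76(c=5)]
  12. access 10: MISS. Cache: [58(c=1) 19(c=1) 10(c=1) 94(c=4) 76(c=5)]
  13. access 76: HIT, count now 6. Cache: [58(c=1) 19(c=1) 10(c=1) 94(c=4) 76(c=6)]
  14. access 10: HIT, count now 2. Cache: [58(c=1) 19(c=1) 10(c=2) 94(c=4) 76(c=6)]
  15. access 60: MISS. Cache: [58(c=1) 19(c=1) 60(c=1) 10(c=2) 94(c=4) 76(c=6)]
  16. access 94: HIT, count now 5. Cache: [58(c=1) 19(c=1) 60(c=1) 10(c=2) 94(c=5) 76(c=6)]
  17. access 76: HIT, count now 7. Cache: [58(c=1) 19(c=1) 60(c=1) 10(c=2) 94(c=5) 76(c=7)]
  18. access 76: HIT, count now 8. Cache: [58(c=1) 19(c=1) 60(c=1) 10(c=2) 94(c=5) 76(c=8)]
  19. access 22: MISS, evict 58(c=1). Cache: [19(c=1) 60(c=1) 22(c=1) 10(c=2) 94(c=5) 76(c=8)]
  20. access 76: HIT, count now 9. Cache: [19(c=1) 60(c=1) 22(c=1) 10(c=2) 94(c=5) 76(c=9)]
  21. access 60: HIT, count now 2. Cache: [19(c=1) 22(c=1) 10(c=2) 60(c=2) 94(c=5) 76(c=9)]
  22. access 22: HIT, count now 2. Cache: [19(c=1) 10(c=2) 60(c=2) 22(c=2) 94(c=5) 76(c=9)]
  23. access 12: MISS, evict 19(c=1). Cache: [12(c=1) 10(c=2) 60(c=2) 22(c=2) 94(c=5) 76(c=9)]
  24. access 12: HIT, count now 2. Cache: [10(c=2) 60(c=2) 22(c=2) 12(c=2) 94(c=5) 76(c=9)]
  25. access 12: HIT, count now 3. Cache: [10(c=2) 60(c=2) 22(c=2) 12(c=3) 94(c=5) 76(c=9)]
Total: 17 hits, 8 misses, 2 evictions

Answer: 10 60 22 12 94 76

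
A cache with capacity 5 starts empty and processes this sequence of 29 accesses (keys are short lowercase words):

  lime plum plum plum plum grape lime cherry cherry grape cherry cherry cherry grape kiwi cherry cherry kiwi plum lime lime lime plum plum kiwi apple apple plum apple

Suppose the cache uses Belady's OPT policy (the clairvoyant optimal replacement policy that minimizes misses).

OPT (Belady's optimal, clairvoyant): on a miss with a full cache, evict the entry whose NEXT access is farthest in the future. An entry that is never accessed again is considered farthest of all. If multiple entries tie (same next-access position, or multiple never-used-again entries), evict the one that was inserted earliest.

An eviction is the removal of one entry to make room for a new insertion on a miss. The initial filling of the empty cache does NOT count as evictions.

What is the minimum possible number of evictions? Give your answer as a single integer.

Answer: 1

Derivation:
OPT (Belady) simulation (capacity=5):
  1. access lime: MISS. Cache: [lime]
  2. access plum: MISS. Cache: [lime plum]
  3. access plum: HIT. Next use of plum: step 4. Cache: [lime plum]
  4. access plum: HIT. Next use of plum: step 5. Cache: [lime plum]
  5. access plum: HIT. Next use of plum: step 19. Cache: [lime plum]
  6. access grape: MISS. Cache: [lime plum grape]
  7. access lime: HIT. Next use of lime: step 20. Cache: [lime plum grape]
  8. access cherry: MISS. Cache: [lime plum grape cherry]
  9. access cherry: HIT. Next use of cherry: step 11. Cache: [lime plum grape cherry]
  10. access grape: HIT. Next use of grape: step 14. Cache: [lime plum grape cherry]
  11. access cherry: HIT. Next use of cherry: step 12. Cache: [lime plum grape cherry]
  12. access cherry: HIT. Next use of cherry: step 13. Cache: [lime plum grape cherry]
  13. access cherry: HIT. Next use of cherry: step 16. Cache: [lime plum grape cherry]
  14. access grape: HIT. Next use of grape: never. Cache: [lime plum grape cherry]
  15. access kiwi: MISS. Cache: [lime plum grape cherry kiwi]
  16. access cherry: HIT. Next use of cherry: step 17. Cache: [lime plum grape cherry kiwi]
  17. access cherry: HIT. Next use of cherry: never. Cache: [lime plum grape cherry kiwi]
  18. access kiwi: HIT. Next use of kiwi: step 25. Cache: [lime plum grape cherry kiwi]
  19. access plum: HIT. Next use of plum: step 23. Cache: [lime plum grape cherry kiwi]
  20. access lime: HIT. Next use of lime: step 21. Cache: [lime plum grape cherry kiwi]
  21. access lime: HIT. Next use of lime: step 22. Cache: [lime plum grape cherry kiwi]
  22. access lime: HIT. Next use of lime: never. Cache: [lime plum grape cherry kiwi]
  23. access plum: HIT. Next use of plum: step 24. Cache: [lime plum grape cherry kiwi]
  24. access plum: HIT. Next use of plum: step 28. Cache: [lime plum grape cherry kiwi]
  25. access kiwi: HIT. Next use of kiwi: never. Cache: [lime plum grape cherry kiwi]
  26. access apple: MISS, evict lime (next use: never). Cache: [plum grape cherry kiwi apple]
  27. access apple: HIT. Next use of apple: step 29. Cache: [plum grape cherry kiwi apple]
  28. access plum: HIT. Next use of plum: never. Cache: [plum grape cherry kiwi apple]
  29. access apple: HIT. Next use of apple: never. Cache: [plum grape cherry kiwi apple]
Total: 23 hits, 6 misses, 1 evictions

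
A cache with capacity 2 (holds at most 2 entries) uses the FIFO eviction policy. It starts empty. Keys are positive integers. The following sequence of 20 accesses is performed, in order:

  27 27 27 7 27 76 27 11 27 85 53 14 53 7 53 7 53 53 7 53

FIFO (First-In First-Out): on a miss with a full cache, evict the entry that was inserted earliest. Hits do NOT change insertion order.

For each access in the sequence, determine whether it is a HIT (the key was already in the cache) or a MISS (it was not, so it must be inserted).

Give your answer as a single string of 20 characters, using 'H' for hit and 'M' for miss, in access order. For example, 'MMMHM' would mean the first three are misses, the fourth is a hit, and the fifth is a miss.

FIFO simulation (capacity=2):
  1. access 27: MISS. Cache (old->new): [27]
  2. access 27: HIT. Cache (old->new): [27]
  3. access 27: HIT. Cache (old->new): [27]
  4. access 7: MISS. Cache (old->new): [27 7]
  5. access 27: HIT. Cache (old->new): [27 7]
  6. access 76: MISS, evict 27. Cache (old->new): [7 76]
  7. access 27: MISS, evict 7. Cache (old->new): [76 27]
  8. access 11: MISS, evict 76. Cache (old->new): [27 11]
  9. access 27: HIT. Cache (old->new): [27 11]
  10. access 85: MISS, evict 27. Cache (old->new): [11 85]
  11. access 53: MISS, evict 11. Cache (old->new): [85 53]
  12. access 14: MISS, evict 85. Cache (old->new): [53 14]
  13. access 53: HIT. Cache (old->new): [53 14]
  14. access 7: MISS, evict 53. Cache (old->new): [14 7]
  15. access 53: MISS, evict 14. Cache (old->new): [7 53]
  16. access 7: HIT. Cache (old->new): [7 53]
  17. access 53: HIT. Cache (old->new): [7 53]
  18. access 53: HIT. Cache (old->new): [7 53]
  19. access 7: HIT. Cache (old->new): [7 53]
  20. access 53: HIT. Cache (old->new): [7 53]
Total: 10 hits, 10 misses, 8 evictions

Answer: MHHMHMMMHMMMHMMHHHHH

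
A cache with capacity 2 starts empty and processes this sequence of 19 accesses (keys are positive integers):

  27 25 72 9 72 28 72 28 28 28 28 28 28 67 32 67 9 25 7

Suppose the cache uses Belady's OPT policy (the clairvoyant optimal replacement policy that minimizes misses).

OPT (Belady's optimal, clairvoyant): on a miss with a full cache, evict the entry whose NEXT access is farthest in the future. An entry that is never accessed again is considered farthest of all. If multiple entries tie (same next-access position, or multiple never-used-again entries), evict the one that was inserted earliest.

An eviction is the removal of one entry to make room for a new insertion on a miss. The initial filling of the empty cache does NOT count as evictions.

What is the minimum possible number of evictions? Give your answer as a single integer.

OPT (Belady) simulation (capacity=2):
  1. access 27: MISS. Cache: [27]
  2. access 25: MISS. Cache: [27 25]
  3. access 72: MISS, evict 27 (next use: never). Cache: [25 72]
  4. access 9: MISS, evict 25 (next use: step 18). Cache: [72 9]
  5. access 72: HIT. Next use of 72: step 7. Cache: [72 9]
  6. access 28: MISS, evict 9 (next use: step 17). Cache: [72 28]
  7. access 72: HIT. Next use of 72: never. Cache: [72 28]
  8. access 28: HIT. Next use of 28: step 9. Cache: [72 28]
  9. access 28: HIT. Next use of 28: step 10. Cache: [72 28]
  10. access 28: HIT. Next use of 28: step 11. Cache: [72 28]
  11. access 28: HIT. Next use of 28: step 12. Cache: [72 28]
  12. access 28: HIT. Next use of 28: step 13. Cache: [72 28]
  13. access 28: HIT. Next use of 28: never. Cache: [72 28]
  14. access 67: MISS, evict 72 (next use: never). Cache: [28 67]
  15. access 32: MISS, evict 28 (next use: never). Cache: [67 32]
  16. access 67: HIT. Next use of 67: never. Cache: [67 32]
  17. access 9: MISS, evict 67 (next use: never). Cache: [32 9]
  18. access 25: MISS, evict 32 (next use: never). Cache: [9 25]
  19. access 7: MISS, evict 9 (next use: never). Cache: [25 7]
Total: 9 hits, 10 misses, 8 evictions

Answer: 8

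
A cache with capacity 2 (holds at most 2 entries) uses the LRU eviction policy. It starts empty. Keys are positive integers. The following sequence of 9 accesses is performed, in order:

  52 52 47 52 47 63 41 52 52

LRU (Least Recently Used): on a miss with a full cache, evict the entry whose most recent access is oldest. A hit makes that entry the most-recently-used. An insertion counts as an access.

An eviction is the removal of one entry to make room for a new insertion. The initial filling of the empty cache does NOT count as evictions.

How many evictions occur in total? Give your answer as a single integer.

Answer: 3

Derivation:
LRU simulation (capacity=2):
  1. access 52: MISS. Cache (LRU->MRU): [52]
  2. access 52: HIT. Cache (LRU->MRU): [52]
  3. access 47: MISS. Cache (LRU->MRU): [52 47]
  4. access 52: HIT. Cache (LRU->MRU): [47 52]
  5. access 47: HIT. Cache (LRU->MRU): [52 47]
  6. access 63: MISS, evict 52. Cache (LRU->MRU): [47 63]
  7. access 41: MISS, evict 47. Cache (LRU->MRU): [63 41]
  8. access 52: MISS, evict 63. Cache (LRU->MRU): [41 52]
  9. access 52: HIT. Cache (LRU->MRU): [41 52]
Total: 4 hits, 5 misses, 3 evictions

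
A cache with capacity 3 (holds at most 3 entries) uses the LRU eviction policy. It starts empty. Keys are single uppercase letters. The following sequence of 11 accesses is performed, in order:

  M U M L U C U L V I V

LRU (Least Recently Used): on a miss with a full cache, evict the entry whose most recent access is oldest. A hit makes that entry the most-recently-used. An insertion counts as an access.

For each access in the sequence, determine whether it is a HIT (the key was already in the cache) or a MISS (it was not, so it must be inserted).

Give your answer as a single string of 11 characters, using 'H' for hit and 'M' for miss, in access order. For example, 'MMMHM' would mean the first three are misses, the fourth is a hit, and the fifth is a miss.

LRU simulation (capacity=3):
  1. access M: MISS. Cache (LRU->MRU): [M]
  2. access U: MISS. Cache (LRU->MRU): [M U]
  3. access M: HIT. Cache (LRU->MRU): [U M]
  4. access L: MISS. Cache (LRU->MRU): [U M L]
  5. access U: HIT. Cache (LRU->MRU): [M L U]
  6. access C: MISS, evict M. Cache (LRU->MRU): [L U C]
  7. access U: HIT. Cache (LRU->MRU): [L C U]
  8. access L: HIT. Cache (LRU->MRU): [C U L]
  9. access V: MISS, evict C. Cache (LRU->MRU): [U L V]
  10. access I: MISS, evict U. Cache (LRU->MRU): [L V I]
  11. access V: HIT. Cache (LRU->MRU): [L I V]
Total: 5 hits, 6 misses, 3 evictions

Answer: MMHMHMHHMMH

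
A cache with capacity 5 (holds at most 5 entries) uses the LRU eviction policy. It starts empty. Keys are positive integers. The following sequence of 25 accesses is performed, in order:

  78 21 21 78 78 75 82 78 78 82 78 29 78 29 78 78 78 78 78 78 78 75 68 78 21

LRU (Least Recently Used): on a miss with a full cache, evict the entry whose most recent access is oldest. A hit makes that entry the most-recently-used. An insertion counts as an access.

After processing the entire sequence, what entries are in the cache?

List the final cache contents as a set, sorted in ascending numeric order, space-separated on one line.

Answer: 21 29 68 75 78

Derivation:
LRU simulation (capacity=5):
  1. access 78: MISS. Cache (LRU->MRU): [78]
  2. access 21: MISS. Cache (LRU->MRU): [78 21]
  3. access 21: HIT. Cache (LRU->MRU): [78 21]
  4. access 78: HIT. Cache (LRU->MRU): [21 78]
  5. access 78: HIT. Cache (LRU->MRU): [21 78]
  6. access 75: MISS. Cache (LRU->MRU): [21 78 75]
  7. access 82: MISS. Cache (LRU->MRU): [21 78 75 82]
  8. access 78: HIT. Cache (LRU->MRU): [21 75 82 78]
  9. access 78: HIT. Cache (LRU->MRU): [21 75 82 78]
  10. access 82: HIT. Cache (LRU->MRU): [21 75 78 82]
  11. access 78: HIT. Cache (LRU->MRU): [21 75 82 78]
  12. access 29: MISS. Cache (LRU->MRU): [21 75 82 78 29]
  13. access 78: HIT. Cache (LRU->MRU): [21 75 82 29 78]
  14. access 29: HIT. Cache (LRU->MRU): [21 75 82 78 29]
  15. access 78: HIT. Cache (LRU->MRU): [21 75 82 29 78]
  16. access 78: HIT. Cache (LRU->MRU): [21 75 82 29 78]
  17. access 78: HIT. Cache (LRU->MRU): [21 75 82 29 78]
  18. access 78: HIT. Cache (LRU->MRU): [21 75 82 29 78]
  19. access 78: HIT. Cache (LRU->MRU): [21 75 82 29 78]
  20. access 78: HIT. Cache (LRU->MRU): [21 75 82 29 78]
  21. access 78: HIT. Cache (LRU->MRU): [21 75 82 29 78]
  22. access 75: HIT. Cache (LRU->MRU): [21 82 29 78 75]
  23. access 68: MISS, evict 21. Cache (LRU->MRU): [82 29 78 75 68]
  24. access 78: HIT. Cache (LRU->MRU): [82 29 75 68 78]
  25. access 21: MISS, evict 82. Cache (LRU->MRU): [29 75 68 78 21]
Total: 18 hits, 7 misses, 2 evictions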